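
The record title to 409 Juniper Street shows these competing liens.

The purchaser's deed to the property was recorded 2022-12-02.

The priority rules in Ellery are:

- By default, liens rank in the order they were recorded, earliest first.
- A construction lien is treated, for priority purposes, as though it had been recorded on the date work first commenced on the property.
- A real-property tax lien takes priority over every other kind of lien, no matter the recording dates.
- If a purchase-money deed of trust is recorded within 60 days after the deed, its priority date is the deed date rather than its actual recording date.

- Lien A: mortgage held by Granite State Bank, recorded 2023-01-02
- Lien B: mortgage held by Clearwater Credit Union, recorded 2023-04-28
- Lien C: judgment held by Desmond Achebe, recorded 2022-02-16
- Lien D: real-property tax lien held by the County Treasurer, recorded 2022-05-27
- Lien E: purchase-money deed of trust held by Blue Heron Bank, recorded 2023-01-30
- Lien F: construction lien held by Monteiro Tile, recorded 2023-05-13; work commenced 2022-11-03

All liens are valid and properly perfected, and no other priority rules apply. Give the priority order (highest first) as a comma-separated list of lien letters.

D, C, F, E, A, B

First, effective dates: E relates back to the deed date 2022-12-02; F is treated as recorded 2022-11-03, the work-commencement date.
D is a real-property tax lien, so it outranks all other liens regardless of date.
The other liens, earliest effective date first: C (2022-02-16), F (2022-11-03), E (2022-12-02), A (2023-01-02), B (2023-04-28).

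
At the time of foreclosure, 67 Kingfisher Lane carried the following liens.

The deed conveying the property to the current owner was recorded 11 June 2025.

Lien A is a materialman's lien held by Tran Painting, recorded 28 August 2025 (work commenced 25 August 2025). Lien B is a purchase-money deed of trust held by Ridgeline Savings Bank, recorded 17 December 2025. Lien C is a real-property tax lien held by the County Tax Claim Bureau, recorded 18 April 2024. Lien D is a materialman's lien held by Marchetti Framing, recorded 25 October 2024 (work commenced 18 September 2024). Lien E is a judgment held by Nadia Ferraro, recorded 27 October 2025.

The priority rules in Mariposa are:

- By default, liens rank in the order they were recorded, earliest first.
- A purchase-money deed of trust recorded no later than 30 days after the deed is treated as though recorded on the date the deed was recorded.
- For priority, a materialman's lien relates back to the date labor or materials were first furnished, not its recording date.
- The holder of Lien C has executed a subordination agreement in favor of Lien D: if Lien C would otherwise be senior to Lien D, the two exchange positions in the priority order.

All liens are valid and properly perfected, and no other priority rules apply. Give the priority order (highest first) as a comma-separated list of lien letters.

Effective dates: A is treated as recorded 25 August 2025, the work-commencement date; B missed the 30-day window (189 days after the deed), so its recording date stands; D relates back to 18 September 2024 (work commenced).
Ordering by effective date: C (18 April 2024), D (18 September 2024), A (25 August 2025), E (27 October 2025), B (17 December 2025).
Because C would otherwise rank above D, the subordination swaps them.

D, C, A, E, B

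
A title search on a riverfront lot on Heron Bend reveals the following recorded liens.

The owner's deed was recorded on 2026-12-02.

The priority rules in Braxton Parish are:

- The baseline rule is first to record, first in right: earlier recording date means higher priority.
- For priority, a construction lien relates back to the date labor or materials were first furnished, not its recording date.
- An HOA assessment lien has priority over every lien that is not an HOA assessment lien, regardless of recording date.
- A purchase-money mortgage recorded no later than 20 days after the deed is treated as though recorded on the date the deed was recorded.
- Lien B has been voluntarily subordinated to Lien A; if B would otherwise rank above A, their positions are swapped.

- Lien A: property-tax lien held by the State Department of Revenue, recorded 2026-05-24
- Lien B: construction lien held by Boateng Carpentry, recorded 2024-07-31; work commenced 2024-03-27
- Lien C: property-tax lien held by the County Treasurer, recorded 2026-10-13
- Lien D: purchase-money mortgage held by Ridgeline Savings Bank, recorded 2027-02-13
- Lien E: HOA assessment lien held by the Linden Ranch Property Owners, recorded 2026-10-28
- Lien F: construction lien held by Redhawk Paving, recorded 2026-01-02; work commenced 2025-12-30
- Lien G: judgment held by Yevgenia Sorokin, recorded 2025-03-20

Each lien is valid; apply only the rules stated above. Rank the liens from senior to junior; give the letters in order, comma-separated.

E, A, G, F, B, C, D

Adjusting effective dates: B's effective date is 2024-03-27, when work began; D missed the 20-day window (73 days after the deed), so its recording date stands; F is treated as recorded 2025-12-30, the work-commencement date.
E, as an HOA assessment lien, has superpriority and ranks first.
Remaining liens by effective date: B (2024-03-27), G (2025-03-20), F (2025-12-30), A (2026-05-24), C (2026-10-13), D (2027-02-13).
Because B would otherwise rank above A, the subordination swaps them.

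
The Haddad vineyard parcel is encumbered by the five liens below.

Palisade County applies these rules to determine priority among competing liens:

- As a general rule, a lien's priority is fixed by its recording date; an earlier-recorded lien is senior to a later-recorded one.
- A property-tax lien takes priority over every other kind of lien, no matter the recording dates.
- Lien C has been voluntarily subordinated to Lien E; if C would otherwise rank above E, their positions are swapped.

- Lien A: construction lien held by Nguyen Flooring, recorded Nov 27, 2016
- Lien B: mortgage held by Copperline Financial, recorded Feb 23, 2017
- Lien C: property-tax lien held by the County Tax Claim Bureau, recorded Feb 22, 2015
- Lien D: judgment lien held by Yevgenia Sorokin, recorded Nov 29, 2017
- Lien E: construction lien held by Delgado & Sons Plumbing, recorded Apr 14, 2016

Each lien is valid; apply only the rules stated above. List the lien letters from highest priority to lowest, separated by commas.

E, C, A, B, D

As a property-tax lien, C is senior to every other lien.
Among the remaining liens, by effective date: E (Apr 14, 2016), A (Nov 27, 2016), B (Feb 23, 2017), D (Nov 29, 2017).
C is senior to E before the subordination, so the two trade places.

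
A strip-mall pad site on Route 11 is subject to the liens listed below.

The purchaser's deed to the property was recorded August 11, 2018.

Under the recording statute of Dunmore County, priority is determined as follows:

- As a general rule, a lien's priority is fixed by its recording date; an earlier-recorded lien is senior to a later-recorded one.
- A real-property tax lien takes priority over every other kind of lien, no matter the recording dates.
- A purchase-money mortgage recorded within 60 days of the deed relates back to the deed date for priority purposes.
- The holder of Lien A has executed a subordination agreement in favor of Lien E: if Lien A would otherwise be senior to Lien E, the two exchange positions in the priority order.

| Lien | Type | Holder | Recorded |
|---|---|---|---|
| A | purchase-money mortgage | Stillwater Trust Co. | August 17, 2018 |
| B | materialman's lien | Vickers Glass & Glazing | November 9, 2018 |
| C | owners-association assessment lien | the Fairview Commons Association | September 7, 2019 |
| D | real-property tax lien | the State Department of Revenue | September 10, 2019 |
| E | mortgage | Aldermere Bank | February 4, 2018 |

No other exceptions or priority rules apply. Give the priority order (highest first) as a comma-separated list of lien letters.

First, effective dates: A's effective date is the deed date, August 11, 2018.
D is a real-property tax lien, so it outranks all other liens regardless of date.
Remaining liens by effective date: E (February 4, 2018), A (August 11, 2018), B (November 9, 2018), C (September 7, 2019).
Since A is not senior to E, the subordination leaves the order unchanged.

D, E, A, B, C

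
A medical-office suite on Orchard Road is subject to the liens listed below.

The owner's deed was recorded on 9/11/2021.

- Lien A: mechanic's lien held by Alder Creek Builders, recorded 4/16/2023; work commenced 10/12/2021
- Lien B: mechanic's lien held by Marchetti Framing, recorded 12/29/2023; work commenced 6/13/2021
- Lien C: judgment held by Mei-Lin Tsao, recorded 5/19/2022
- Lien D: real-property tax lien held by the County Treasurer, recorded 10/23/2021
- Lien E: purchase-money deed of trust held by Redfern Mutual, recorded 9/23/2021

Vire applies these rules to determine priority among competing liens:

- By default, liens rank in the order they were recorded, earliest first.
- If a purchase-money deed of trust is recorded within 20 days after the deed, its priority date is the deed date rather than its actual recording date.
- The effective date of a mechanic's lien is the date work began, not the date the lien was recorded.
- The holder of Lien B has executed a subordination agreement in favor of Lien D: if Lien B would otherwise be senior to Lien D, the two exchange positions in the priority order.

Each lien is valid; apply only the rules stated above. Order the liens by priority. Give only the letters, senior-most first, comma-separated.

D, E, A, B, C

Effective dates after the stated exceptions: A's effective date is 10/12/2021, when work began; B relates back to 6/13/2021 (work commenced); E relates back to the deed date 9/11/2021.
Sorted by effective date: B (6/13/2021), E (9/11/2021), A (10/12/2021), D (10/23/2021), C (5/19/2022).
The subordination applies — B was senior to D — so B and D swap.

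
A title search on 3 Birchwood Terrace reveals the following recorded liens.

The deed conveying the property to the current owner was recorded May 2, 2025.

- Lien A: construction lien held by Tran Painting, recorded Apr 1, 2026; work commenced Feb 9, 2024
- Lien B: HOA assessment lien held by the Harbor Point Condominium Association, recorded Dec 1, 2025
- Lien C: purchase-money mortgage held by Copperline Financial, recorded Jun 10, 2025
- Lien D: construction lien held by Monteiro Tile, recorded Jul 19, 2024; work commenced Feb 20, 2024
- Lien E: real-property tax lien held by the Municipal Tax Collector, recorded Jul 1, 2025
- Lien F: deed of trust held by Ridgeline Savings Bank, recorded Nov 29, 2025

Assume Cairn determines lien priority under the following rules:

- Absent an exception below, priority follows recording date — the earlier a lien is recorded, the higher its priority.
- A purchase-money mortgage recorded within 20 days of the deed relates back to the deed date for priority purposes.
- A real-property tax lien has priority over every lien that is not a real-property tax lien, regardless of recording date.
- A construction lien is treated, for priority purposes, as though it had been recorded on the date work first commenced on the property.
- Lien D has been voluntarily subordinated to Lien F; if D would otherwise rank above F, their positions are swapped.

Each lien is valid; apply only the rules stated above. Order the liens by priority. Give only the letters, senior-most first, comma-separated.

E, A, F, C, D, B

First, effective dates: A's effective date is Feb 9, 2024, when work began; C was recorded 39 days after the deed — beyond 20 days — so no relation-back applies; D's effective date is Feb 20, 2024, when work began.
E, as a real-property tax lien, has superpriority and ranks first.
Among the remaining liens, by effective date: A (Feb 9, 2024), D (Feb 20, 2024), C (Jun 10, 2025), F (Nov 29, 2025), B (Dec 1, 2025).
D would otherwise be senior to F, so under the subordination agreement D and F exchange positions.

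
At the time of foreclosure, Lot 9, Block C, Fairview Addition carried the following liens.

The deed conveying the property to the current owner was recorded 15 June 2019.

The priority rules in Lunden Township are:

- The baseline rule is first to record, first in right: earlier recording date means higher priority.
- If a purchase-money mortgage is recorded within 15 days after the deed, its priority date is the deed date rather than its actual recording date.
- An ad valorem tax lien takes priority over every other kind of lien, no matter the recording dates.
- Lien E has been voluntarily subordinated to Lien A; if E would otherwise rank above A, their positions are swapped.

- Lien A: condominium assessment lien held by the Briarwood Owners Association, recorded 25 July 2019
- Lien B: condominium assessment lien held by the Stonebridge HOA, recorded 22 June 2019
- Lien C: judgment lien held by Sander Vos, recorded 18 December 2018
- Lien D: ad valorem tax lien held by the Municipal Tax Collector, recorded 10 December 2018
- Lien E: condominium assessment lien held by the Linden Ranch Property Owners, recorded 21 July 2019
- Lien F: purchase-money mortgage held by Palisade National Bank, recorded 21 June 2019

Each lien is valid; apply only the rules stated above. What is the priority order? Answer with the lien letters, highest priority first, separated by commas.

D, C, F, B, A, E

Adjusting effective dates: F's effective date is the deed date, 15 June 2019.
D is an ad valorem tax lien and takes priority over every other lien.
Among the remaining liens, by effective date: C (18 December 2018), F (15 June 2019), B (22 June 2019), E (21 July 2019), A (25 July 2019).
The subordination applies — E was senior to A — so E and A swap.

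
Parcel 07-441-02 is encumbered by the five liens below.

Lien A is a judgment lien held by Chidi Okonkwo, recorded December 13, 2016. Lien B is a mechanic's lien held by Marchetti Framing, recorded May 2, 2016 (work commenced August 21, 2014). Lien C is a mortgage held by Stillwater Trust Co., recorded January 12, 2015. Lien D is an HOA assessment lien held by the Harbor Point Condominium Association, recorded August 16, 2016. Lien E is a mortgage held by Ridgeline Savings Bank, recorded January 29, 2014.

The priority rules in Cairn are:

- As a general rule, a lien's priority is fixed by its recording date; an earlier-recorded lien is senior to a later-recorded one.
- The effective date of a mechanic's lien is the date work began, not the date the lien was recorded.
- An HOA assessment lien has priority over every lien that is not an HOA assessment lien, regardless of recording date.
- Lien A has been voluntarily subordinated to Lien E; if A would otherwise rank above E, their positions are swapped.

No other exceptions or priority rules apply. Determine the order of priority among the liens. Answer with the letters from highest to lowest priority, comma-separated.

Effective dates: B is treated as recorded August 21, 2014, the work-commencement date.
D, as an HOA assessment lien, has superpriority and ranks first.
Ordering the rest by effective date: E (January 29, 2014), B (August 21, 2014), C (January 12, 2015), A (December 13, 2016).
A is already junior to E, so the subordination agreement changes nothing.

D, E, B, C, A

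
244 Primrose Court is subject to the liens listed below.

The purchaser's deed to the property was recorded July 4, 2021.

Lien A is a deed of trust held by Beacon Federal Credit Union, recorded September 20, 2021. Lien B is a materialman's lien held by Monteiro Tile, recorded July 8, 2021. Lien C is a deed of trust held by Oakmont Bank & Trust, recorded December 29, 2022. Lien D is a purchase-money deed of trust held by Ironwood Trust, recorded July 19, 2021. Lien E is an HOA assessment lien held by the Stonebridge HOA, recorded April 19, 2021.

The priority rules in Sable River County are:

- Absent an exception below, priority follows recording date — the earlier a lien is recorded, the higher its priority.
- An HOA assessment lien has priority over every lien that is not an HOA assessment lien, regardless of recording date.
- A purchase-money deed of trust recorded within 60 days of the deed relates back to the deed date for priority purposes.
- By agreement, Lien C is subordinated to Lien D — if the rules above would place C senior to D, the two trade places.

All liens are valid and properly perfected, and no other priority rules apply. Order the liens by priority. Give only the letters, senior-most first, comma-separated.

Effective dates after the stated exceptions: D's effective date is the deed date, July 4, 2021.
E, as an HOA assessment lien, has superpriority and ranks first.
Remaining liens by effective date: D (July 4, 2021), B (July 8, 2021), A (September 20, 2021), C (December 29, 2022).
C already ranks below D; the subordination has no effect.

E, D, B, A, C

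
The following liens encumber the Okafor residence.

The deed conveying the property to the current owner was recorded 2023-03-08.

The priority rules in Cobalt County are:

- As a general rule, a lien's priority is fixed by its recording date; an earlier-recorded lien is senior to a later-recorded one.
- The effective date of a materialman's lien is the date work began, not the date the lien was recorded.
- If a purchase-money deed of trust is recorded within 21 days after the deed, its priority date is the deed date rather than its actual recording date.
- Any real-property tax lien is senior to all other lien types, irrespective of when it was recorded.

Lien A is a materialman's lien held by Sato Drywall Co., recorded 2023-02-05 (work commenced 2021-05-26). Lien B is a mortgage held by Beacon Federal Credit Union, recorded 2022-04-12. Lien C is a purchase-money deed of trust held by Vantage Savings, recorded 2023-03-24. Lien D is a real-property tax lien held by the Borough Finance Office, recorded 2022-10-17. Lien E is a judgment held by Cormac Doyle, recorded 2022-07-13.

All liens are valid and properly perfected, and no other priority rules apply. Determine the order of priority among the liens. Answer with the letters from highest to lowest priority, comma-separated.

D, A, B, E, C

Adjusting effective dates: A relates back to 2021-05-26 (work commenced); C's effective date is the deed date, 2023-03-08.
D is a real-property tax lien and takes priority over every other lien.
Remaining liens by effective date: A (2021-05-26), B (2022-04-12), E (2022-07-13), C (2023-03-08).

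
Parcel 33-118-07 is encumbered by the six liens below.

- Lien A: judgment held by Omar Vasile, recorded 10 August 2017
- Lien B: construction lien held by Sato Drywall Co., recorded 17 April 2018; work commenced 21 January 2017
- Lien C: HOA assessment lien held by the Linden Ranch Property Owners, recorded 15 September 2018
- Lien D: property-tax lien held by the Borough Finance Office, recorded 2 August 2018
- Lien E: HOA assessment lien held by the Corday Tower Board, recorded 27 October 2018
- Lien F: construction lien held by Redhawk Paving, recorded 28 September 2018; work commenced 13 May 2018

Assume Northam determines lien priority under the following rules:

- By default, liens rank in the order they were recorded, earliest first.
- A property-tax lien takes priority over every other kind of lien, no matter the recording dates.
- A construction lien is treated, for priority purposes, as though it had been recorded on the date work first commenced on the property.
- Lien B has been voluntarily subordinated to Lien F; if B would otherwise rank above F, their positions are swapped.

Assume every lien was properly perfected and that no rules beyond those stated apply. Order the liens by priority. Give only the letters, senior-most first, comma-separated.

Effective dates after the stated exceptions: B is treated as recorded 21 January 2017, the work-commencement date; F's effective date is 13 May 2018, when work began.
D is a property-tax lien and takes priority over every other lien.
Remaining liens by effective date: B (21 January 2017), A (10 August 2017), F (13 May 2018), C (15 September 2018), E (27 October 2018).
The subordination applies — B was senior to F — so B and F swap.

D, F, A, B, C, E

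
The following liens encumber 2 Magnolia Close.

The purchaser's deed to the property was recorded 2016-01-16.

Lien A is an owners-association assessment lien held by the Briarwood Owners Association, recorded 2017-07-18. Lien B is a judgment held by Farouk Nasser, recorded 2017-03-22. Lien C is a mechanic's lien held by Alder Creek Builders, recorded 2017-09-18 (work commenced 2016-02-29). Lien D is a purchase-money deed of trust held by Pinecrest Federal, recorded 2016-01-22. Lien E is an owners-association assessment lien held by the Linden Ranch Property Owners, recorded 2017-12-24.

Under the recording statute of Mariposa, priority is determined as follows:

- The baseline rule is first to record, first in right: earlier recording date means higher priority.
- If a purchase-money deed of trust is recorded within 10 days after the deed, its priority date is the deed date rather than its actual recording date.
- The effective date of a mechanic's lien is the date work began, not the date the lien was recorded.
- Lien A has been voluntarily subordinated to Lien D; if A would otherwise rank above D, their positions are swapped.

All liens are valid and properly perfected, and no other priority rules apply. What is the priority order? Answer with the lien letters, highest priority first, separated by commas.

D, C, B, A, E

Effective dates: C is treated as recorded 2016-02-29, the work-commencement date; D was recorded within the 10-day window, so its effective date is the deed date 2016-01-16.
By effective date, earliest first: D (2016-01-16), C (2016-02-29), B (2017-03-22), A (2017-07-18), E (2017-12-24).
A is already junior to D, so the subordination agreement changes nothing.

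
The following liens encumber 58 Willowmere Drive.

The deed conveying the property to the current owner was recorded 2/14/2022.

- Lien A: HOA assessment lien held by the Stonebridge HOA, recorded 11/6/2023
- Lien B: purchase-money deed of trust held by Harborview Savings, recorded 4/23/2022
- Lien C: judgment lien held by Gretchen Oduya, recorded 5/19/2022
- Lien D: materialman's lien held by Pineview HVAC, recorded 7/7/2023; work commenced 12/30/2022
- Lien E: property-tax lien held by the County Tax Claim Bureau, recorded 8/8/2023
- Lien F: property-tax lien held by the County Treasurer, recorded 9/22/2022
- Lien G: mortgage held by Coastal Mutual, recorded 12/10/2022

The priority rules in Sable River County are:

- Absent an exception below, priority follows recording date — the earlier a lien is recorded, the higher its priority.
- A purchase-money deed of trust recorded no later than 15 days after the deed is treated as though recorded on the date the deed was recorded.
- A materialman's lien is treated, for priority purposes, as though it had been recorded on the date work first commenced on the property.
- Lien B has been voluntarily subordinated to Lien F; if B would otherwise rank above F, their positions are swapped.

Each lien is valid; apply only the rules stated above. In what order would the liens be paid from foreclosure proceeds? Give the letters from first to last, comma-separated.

Adjusting effective dates: B missed the 15-day window (68 days after the deed), so its recording date stands; D is treated as recorded 12/30/2022, the work-commencement date.
By effective date, earliest first: B (4/23/2022), C (5/19/2022), F (9/22/2022), G (12/10/2022), D (12/30/2022), E (8/8/2023), A (11/6/2023).
The subordination applies — B was senior to F — so B and F swap.

F, C, B, G, D, E, A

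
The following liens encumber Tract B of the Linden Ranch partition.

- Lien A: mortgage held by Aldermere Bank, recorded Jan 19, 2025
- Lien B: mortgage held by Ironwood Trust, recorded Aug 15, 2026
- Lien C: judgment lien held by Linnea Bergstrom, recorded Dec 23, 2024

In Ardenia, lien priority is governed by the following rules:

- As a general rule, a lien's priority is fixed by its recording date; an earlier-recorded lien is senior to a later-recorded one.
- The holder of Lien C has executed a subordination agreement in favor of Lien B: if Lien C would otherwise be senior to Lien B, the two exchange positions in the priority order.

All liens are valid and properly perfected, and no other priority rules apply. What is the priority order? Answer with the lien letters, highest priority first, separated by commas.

Sorted by effective date: C (Dec 23, 2024), A (Jan 19, 2025), B (Aug 15, 2026).
Because C would otherwise rank above B, the subordination swaps them.

B, A, C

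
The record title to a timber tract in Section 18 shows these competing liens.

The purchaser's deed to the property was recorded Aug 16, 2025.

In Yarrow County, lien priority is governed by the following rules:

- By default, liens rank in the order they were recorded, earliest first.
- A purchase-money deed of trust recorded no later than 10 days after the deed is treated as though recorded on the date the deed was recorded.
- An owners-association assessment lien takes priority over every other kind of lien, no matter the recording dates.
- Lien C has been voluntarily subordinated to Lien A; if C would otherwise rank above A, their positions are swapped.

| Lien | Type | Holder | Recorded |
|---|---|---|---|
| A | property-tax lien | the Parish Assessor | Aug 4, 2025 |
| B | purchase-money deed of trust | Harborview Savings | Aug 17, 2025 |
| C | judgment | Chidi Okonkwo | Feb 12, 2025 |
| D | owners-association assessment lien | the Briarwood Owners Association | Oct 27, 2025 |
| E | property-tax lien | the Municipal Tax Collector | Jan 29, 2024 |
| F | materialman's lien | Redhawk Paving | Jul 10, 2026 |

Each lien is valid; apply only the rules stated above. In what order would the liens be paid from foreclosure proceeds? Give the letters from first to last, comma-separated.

D, E, A, C, B, F

Effective dates after the stated exceptions: B was recorded within the 10-day window, so its effective date is the deed date Aug 16, 2025.
D is an owners-association assessment lien and takes priority over every other lien.
The other liens, earliest effective date first: E (Jan 29, 2024), C (Feb 12, 2025), A (Aug 4, 2025), B (Aug 16, 2025), F (Jul 10, 2026).
C would otherwise be senior to A, so under the subordination agreement C and A exchange positions.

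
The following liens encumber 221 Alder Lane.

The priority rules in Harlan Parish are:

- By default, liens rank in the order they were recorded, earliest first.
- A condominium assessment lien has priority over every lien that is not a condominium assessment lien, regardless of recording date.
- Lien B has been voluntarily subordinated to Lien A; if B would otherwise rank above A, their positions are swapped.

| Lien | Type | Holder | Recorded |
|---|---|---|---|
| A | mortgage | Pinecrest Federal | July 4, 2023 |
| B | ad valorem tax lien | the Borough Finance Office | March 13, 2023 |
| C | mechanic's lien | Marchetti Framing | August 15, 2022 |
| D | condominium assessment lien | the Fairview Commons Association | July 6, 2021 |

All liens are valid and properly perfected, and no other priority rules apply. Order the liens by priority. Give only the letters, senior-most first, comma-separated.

D, C, A, B

D is a condominium assessment lien, so it outranks all other liens regardless of date.
Remaining liens by effective date: C (August 15, 2022), B (March 13, 2023), A (July 4, 2023).
The subordination applies — B was senior to A — so B and A swap.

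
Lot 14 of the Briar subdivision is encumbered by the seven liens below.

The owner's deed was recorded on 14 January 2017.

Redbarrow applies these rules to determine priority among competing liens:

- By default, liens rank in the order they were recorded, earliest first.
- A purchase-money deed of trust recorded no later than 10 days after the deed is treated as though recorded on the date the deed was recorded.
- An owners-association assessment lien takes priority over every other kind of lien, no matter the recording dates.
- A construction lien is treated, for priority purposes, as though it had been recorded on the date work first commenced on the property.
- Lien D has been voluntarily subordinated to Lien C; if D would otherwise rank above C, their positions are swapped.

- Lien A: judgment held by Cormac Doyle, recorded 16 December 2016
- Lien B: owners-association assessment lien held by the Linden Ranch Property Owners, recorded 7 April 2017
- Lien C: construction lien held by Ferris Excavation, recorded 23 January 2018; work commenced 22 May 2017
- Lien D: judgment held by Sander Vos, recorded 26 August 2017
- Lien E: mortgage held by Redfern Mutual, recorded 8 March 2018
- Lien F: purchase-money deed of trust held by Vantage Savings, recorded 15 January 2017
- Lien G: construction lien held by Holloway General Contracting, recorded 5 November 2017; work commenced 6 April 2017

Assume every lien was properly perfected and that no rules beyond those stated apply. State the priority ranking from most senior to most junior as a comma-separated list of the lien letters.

Effective dates after the stated exceptions: C's effective date is 22 May 2017, when work began; F relates back to the deed date 14 January 2017; G is treated as recorded 6 April 2017, the work-commencement date.
B is an owners-association assessment lien, so it outranks all other liens regardless of date.
Ordering the rest by effective date: A (16 December 2016), F (14 January 2017), G (6 April 2017), C (22 May 2017), D (26 August 2017), E (8 March 2018).
D is already junior to C, so the subordination agreement changes nothing.

B, A, F, G, C, D, E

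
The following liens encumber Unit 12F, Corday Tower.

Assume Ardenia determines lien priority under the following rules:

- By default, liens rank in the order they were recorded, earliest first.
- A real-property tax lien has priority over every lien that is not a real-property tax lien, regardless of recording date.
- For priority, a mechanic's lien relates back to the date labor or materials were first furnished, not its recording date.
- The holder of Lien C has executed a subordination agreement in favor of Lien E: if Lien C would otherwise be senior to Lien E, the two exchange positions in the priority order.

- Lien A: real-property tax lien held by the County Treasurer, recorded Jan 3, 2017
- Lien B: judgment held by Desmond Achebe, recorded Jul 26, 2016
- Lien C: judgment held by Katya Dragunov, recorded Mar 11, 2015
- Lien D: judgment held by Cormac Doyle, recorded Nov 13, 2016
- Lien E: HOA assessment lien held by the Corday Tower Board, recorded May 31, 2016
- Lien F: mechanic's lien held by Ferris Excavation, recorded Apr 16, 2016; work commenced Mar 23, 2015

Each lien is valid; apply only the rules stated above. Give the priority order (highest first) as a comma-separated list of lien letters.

A, E, F, C, B, D

Effective dates: F relates back to Mar 23, 2015 (work commenced).
As a real-property tax lien, A is senior to every other lien.
The other liens, earliest effective date first: C (Mar 11, 2015), F (Mar 23, 2015), E (May 31, 2016), B (Jul 26, 2016), D (Nov 13, 2016).
C would otherwise be senior to E, so under the subordination agreement C and E exchange positions.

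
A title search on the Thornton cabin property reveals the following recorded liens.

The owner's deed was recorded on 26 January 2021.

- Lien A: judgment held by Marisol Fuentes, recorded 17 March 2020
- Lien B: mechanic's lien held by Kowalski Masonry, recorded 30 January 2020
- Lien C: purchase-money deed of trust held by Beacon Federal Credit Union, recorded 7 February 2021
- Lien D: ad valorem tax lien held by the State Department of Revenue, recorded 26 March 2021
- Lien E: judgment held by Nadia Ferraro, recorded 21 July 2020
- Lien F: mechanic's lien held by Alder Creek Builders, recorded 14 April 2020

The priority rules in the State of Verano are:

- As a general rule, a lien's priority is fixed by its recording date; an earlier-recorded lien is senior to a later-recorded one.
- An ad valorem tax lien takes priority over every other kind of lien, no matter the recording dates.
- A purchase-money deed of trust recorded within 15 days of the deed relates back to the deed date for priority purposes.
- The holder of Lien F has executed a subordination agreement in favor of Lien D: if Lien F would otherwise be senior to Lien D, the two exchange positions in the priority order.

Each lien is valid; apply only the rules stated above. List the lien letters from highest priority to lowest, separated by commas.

Effective dates: C was recorded within the 15-day window, so its effective date is the deed date 26 January 2021.
D, as an ad valorem tax lien, has superpriority and ranks first.
Among the remaining liens, by effective date: B (30 January 2020), A (17 March 2020), F (14 April 2020), E (21 July 2020), C (26 January 2021).
F already ranks below D; the subordination has no effect.

D, B, A, F, E, C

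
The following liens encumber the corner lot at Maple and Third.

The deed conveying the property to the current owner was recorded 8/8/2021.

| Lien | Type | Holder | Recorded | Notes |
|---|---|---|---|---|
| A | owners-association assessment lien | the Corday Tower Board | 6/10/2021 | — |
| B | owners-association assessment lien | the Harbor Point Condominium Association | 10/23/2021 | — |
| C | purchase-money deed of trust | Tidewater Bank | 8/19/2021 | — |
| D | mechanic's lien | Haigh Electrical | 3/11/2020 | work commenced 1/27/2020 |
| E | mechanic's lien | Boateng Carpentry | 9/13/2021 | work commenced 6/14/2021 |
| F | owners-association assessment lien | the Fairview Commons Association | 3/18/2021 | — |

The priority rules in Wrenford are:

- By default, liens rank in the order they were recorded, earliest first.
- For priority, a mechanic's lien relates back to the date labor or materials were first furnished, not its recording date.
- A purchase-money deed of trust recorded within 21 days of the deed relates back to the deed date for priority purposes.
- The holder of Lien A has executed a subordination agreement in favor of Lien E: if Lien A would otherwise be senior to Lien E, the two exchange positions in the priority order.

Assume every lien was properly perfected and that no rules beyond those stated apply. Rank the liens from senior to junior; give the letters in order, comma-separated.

D, F, E, A, C, B

Adjusting effective dates: C's effective date is the deed date, 8/8/2021; D is treated as recorded 1/27/2020, the work-commencement date; E is treated as recorded 6/14/2021, the work-commencement date.
Ordering by effective date: D (1/27/2020), F (3/18/2021), A (6/10/2021), E (6/14/2021), C (8/8/2021), B (10/23/2021).
Because A would otherwise rank above E, the subordination swaps them.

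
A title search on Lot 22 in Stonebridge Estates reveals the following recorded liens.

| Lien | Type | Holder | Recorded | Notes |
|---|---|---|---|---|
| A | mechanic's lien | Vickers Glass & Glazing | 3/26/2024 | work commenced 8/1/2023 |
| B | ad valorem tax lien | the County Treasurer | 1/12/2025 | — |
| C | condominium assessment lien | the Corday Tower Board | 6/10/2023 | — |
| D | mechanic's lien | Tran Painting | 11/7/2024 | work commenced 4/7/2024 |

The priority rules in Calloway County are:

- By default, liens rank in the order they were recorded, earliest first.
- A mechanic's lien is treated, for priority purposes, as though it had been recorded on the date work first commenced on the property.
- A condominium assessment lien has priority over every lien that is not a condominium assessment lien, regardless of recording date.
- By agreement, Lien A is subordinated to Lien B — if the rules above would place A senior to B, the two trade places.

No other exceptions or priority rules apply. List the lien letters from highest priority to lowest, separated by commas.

Adjusting effective dates: A relates back to 8/1/2023 (work commenced); D is treated as recorded 4/7/2024, the work-commencement date.
As a condominium assessment lien, C is senior to every other lien.
Among the remaining liens, by effective date: A (8/1/2023), D (4/7/2024), B (1/12/2025).
The subordination applies — A was senior to B — so A and B swap.

C, B, D, A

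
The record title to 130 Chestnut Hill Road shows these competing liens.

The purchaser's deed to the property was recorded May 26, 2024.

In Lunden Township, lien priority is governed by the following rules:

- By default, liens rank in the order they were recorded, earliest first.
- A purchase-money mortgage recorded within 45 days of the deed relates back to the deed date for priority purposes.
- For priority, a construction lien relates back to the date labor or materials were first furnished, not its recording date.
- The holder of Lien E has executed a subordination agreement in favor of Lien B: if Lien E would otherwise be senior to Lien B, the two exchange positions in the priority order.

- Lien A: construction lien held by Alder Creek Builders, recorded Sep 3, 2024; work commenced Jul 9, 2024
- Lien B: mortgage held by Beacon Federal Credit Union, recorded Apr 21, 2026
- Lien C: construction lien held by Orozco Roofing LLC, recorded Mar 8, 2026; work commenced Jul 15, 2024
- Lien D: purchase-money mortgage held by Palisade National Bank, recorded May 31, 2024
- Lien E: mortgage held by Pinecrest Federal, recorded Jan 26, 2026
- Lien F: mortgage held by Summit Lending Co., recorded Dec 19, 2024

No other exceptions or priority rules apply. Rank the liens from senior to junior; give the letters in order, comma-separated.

Effective dates: A relates back to Jul 9, 2024 (work commenced); C's effective date is Jul 15, 2024, when work began; D's effective date is the deed date, May 26, 2024.
Sorted by effective date: D (May 26, 2024), A (Jul 9, 2024), C (Jul 15, 2024), F (Dec 19, 2024), E (Jan 26, 2026), B (Apr 21, 2026).
E is senior to B before the subordination, so the two trade places.

D, A, C, F, B, E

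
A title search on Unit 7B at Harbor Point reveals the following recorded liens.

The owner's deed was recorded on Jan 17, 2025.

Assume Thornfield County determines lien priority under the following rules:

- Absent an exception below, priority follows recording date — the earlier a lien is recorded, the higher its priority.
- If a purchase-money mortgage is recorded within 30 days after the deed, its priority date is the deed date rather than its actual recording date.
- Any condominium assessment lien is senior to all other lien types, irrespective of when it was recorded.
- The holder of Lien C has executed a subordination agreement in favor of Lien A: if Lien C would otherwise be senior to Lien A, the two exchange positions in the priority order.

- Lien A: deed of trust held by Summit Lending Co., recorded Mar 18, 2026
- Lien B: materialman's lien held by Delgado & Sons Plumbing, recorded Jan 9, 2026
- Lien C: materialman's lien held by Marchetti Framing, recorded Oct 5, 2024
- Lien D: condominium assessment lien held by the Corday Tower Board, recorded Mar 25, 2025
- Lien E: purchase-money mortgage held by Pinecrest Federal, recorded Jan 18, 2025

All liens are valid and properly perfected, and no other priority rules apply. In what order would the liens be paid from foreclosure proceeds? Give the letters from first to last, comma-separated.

D, A, E, B, C

First, effective dates: E relates back to the deed date Jan 17, 2025.
D is a condominium assessment lien, so it outranks all other liens regardless of date.
Remaining liens by effective date: C (Oct 5, 2024), E (Jan 17, 2025), B (Jan 9, 2026), A (Mar 18, 2026).
The subordination applies — C was senior to A — so C and A swap.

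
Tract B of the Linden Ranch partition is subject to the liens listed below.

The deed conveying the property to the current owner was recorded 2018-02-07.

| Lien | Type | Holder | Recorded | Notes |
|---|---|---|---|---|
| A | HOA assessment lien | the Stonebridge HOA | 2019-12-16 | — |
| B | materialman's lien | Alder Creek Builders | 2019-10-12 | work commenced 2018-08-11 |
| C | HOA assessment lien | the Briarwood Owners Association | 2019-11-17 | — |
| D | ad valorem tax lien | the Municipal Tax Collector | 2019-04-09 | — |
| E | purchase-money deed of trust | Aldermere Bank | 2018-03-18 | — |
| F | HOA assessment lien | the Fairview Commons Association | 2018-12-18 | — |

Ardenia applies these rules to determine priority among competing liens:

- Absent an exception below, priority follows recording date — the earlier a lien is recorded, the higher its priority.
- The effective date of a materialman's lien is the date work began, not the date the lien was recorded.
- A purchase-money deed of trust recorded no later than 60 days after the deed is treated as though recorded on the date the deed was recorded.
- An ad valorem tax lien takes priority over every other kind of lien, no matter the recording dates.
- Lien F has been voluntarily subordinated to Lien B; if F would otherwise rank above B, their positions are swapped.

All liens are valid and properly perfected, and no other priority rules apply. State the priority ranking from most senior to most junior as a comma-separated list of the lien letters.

Adjusting effective dates: B relates back to 2018-08-11 (work commenced); E relates back to the deed date 2018-02-07.
D is an ad valorem tax lien and takes priority over every other lien.
Remaining liens by effective date: E (2018-02-07), B (2018-08-11), F (2018-12-18), C (2019-11-17), A (2019-12-16).
Since F is not senior to B, the subordination leaves the order unchanged.

D, E, B, F, C, A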